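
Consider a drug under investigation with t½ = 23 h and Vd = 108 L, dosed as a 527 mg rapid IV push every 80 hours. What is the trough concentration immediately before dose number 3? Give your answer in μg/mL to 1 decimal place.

0.5 μg/mL

f = (1/2)^(τ/t½) = (1/2)^(80/23) ≈ 0.0897.
C₀ = D/Vd = 527/108 ≈ 4.880 μg/mL.
Before the 3rd dose, 2 doses have been given. Superposition: Cmin = C₀·(f + f²).
≈ 4.880 × (0.0897 + 0.0080) ≈ 4.880 × 0.0977 ≈ 0.477 μg/mL.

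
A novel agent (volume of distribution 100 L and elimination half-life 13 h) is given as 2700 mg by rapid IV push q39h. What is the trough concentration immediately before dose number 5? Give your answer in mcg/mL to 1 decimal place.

3.9 mcg/mL

f = (1/2)^(τ/t½) = (1/2)^(39/13) ≈ 0.1250.
C₀ = D/Vd = 2700/100 ≈ 27.000 mcg/mL.
Before the 5th dose, 4 doses have been given. Superposition: Cmin = C₀·(f + f² + … + f^4).
≈ 27.000 × (0.1250 + 0.0156 + 0.0020 + 0.0002) ≈ 27.000 × 0.1428 ≈ 3.856 mcg/mL.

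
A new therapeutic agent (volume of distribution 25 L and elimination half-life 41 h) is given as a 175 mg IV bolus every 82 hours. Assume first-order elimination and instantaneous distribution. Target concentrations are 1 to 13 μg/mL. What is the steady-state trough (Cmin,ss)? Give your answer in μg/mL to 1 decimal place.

τ = 82 h = 2 half-lives, so f = (1/2)^2 = 0.25.
Accumulation ratio R = 1/(1 − f) = 1/0.75 = 4/3.
Single-dose peak C₀ = D/Vd = 175/25 = 7 μg/mL.
Steady-state peak Cmax,ss = C₀·R = 7 × 4/3 ≈ 9.333 μg/mL.
Steady-state trough Cmin,ss = Cmax,ss·f ≈ 9.333 × 0.25 ≈ 2.333 μg/mL.
Trough 2.3 μg/mL vs MEC 1 μg/mL: adequate.

2.3 μg/mL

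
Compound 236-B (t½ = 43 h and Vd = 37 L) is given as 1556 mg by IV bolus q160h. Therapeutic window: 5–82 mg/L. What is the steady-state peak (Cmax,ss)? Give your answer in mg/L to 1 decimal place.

k = ln2/t½ = ln2/43 ≈ 0.016120 h⁻¹; fraction remaining f = e^(−kτ) = e^(−0.016120×160) ≈ 0.0758.
Accumulation ratio R = 1/(1 − f) ≈ 1/0.9242 ≈ 1.0820.
Single-dose peak C₀ = D/Vd = 1556/37 ≈ 42.054 mg/L.
Steady-state peak Cmax,ss = C₀·R ≈ 42.054 × 1.0820 ≈ 45.502 mg/L.
Peak 45.5 mg/L vs MTC 82 mg/L: below toxic threshold.

45.5 mg/L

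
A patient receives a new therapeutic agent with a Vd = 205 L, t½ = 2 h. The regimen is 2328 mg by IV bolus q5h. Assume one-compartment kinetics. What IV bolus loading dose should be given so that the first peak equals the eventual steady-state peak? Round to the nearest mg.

f = (1/2)^(5/2) ≈ 0.176777; accumulation ratio R = 1/(1−f) ≈ 1.21474.
Loading dose to hit Cmax,ss on first dose: D_load = D_maint·R ≈ 2328 × 1.21474 ≈ 2827.91 mg.

2828 mg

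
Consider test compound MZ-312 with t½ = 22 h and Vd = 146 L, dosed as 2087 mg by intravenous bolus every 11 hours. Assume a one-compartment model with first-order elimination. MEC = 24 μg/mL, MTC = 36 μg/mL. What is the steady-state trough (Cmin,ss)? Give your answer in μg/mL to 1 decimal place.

k = ln2/t½ = ln2/22 ≈ 0.031507 h⁻¹; fraction remaining f = e^(−kτ) = e^(−0.031507×11) ≈ 0.7071.
Each bolus raises the concentration by D/Vd = 2087/146 ≈ 14.295 μg/mL.
Steady-state trough Cmin,ss = C₀·f/(1−f) ≈ 14.295 × 0.7071/0.2929 ≈ 34.510 μg/mL.
Trough 34.5 μg/mL vs MEC 24 μg/mL: adequate.

34.5 μg/mL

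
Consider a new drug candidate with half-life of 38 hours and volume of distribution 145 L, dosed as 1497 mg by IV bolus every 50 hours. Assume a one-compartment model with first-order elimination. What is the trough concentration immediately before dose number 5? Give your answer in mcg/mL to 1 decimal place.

6.8 mcg/mL

f = (1/2)^(τ/t½) = (1/2)^(50/38) ≈ 0.4017.
C₀ = D/Vd = 1497/145 ≈ 10.324 mcg/mL.
Before the 5th dose, 4 doses have been given. Superposition: Cmin = C₀·(f + f² + … + f^4).
≈ 10.324 × (0.4017 + 0.1614 + 0.0648 + 0.0260) ≈ 10.324 × 0.6539 ≈ 6.751 mcg/mL.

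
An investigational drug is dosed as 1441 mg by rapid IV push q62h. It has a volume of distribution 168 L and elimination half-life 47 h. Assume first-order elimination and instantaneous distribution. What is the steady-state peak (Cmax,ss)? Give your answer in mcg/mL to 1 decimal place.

τ/t½ = 62/47 ≈ 1.3191, so fraction remaining f = (1/2)^(62/47) ≈ 0.4008.
Accumulation ratio R = 1/(1 − f) ≈ 1/0.5992 ≈ 1.6689.
Single-dose peak C₀ = D/Vd = 1441/168 ≈ 8.577 mcg/mL.
Steady-state peak Cmax,ss = C₀·R ≈ 8.577 × 1.6689 ≈ 14.314 mcg/mL.

14.3 mcg/mL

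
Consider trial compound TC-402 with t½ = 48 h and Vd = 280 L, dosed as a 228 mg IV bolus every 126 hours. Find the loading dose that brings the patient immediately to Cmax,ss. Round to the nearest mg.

272 mg

f = (1/2)^(126/48) ≈ 0.162105; accumulation ratio R = 1/(1−f) ≈ 1.19347.
Loading dose to hit Cmax,ss on first dose: D_load = D_maint·R ≈ 228 × 1.19347 ≈ 272.11 mg.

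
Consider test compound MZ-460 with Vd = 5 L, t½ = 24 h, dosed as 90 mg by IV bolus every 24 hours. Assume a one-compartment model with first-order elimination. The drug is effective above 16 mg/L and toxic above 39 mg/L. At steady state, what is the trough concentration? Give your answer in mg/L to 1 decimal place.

18.0 mg/L

The dosing interval is 1 half-life, so f = 2^(−1) = 0.5.
At steady state, R = 1/(1 − 0.5) = 2/1.
Single-dose peak C₀ = D/Vd = 90/5 = 18 mg/L.
Steady-state peak Cmax,ss = C₀·R = 18 × 2/1 ≈ 36.000 mg/L.
Steady-state trough Cmin,ss = Cmax,ss·f ≈ 36.000 × 0.5 ≈ 18.000 mg/L.
Trough 18.0 mg/L vs MEC 16 mg/L: adequate.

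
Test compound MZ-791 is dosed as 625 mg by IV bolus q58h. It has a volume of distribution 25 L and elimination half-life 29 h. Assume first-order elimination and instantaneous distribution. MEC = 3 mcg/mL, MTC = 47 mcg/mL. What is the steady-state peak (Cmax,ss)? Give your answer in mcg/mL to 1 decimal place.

The dosing interval is 2 half-lives, so f = 2^(−2) = 0.25.
At steady state, R = 1/(1 − 0.25) = 4/3.
Single-dose peak C₀ = D/Vd = 625/25 = 25 mcg/mL.
Steady-state peak Cmax,ss = C₀·R = 25 × 4/3 ≈ 33.333 mcg/mL.
Peak 33.3 mcg/mL vs MTC 47 mcg/mL: below toxic threshold.

33.3 mcg/mL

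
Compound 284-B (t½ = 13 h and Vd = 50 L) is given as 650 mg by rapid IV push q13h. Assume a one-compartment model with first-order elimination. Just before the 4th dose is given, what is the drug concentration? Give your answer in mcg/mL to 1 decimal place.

11.4 mcg/mL

f = (1/2)^(τ/t½) = (1/2)^(13/13) ≈ 0.5000.
C₀ = D/Vd = 650/50 ≈ 13.000 mcg/mL.
Before the 4th dose, 3 doses have been given. Superposition: Cmin = C₀·(f + f² + … + f^3).
≈ 13.000 × (0.5000 + 0.2500 + 0.1250) ≈ 13.000 × 0.8750 ≈ 11.375 mcg/mL.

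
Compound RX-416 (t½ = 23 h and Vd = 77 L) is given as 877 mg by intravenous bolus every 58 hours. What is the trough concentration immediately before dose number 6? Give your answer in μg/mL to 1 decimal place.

f = (1/2)^(τ/t½) = (1/2)^(58/23) ≈ 0.1741.
C₀ = D/Vd = 877/77 ≈ 11.390 μg/mL.
Before the 6th dose, 5 doses have been given. Superposition: Cmin = C₀·(f + f² + … + f^5).
≈ 11.390 × (0.1741 + 0.0303 + 0.0053 + 0.0009 + 0.0002) ≈ 11.390 × 0.2108 ≈ 2.401 μg/mL.

2.4 μg/mL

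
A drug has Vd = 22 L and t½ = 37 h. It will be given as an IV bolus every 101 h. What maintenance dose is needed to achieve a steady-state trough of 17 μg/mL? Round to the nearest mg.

2107 mg

τ/t½ = 101/37 ≈ 2.7297, so f = (1/2)^(101/37) ≈ 0.150754.
Cmin,ss = (D/Vd)·f/(1−f), so D = Cmin,ss·Vd·(1−f)/f.
D = 17 × 22 × (1−f)/f ≈ 17 × 22 × 5.63332 ≈ 2106.86 mg.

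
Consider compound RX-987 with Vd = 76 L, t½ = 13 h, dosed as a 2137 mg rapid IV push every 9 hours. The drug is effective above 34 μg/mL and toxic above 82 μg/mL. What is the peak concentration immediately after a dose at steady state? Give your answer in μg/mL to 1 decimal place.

73.8 μg/mL

τ/t½ = 9/13 ≈ 0.69231, so fraction remaining f = (1/2)^(9/13) ≈ 0.6189.
At steady state, accumulation factor R = 1/(1 − e^(−kτ)) ≈ 2.6240.
Single-dose peak C₀ = D/Vd = 2137/76 ≈ 28.118 μg/mL.
Steady-state peak Cmax,ss = C₀·R ≈ 28.118 × 2.6240 ≈ 73.782 μg/mL.
Peak 73.8 μg/mL vs MTC 82 μg/mL: below toxic threshold.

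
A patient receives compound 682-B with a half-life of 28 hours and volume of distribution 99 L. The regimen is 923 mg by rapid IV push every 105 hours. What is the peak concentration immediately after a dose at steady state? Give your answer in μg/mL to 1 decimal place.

10.1 μg/mL

k = ln2/t½ = ln2/28 ≈ 0.024755 h⁻¹; fraction remaining f = e^(−kτ) = e^(−0.024755×105) ≈ 0.0743.
At steady state, accumulation factor R = 1/(1 − e^(−kτ)) ≈ 1.0803.
Single-dose peak C₀ = D/Vd = 923/99 ≈ 9.323 μg/mL.
Steady-state peak Cmax,ss = C₀·R ≈ 9.323 × 1.0803 ≈ 10.072 μg/mL.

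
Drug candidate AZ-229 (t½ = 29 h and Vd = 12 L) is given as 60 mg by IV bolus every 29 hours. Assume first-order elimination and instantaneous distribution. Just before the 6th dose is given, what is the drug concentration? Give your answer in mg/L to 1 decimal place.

4.8 mg/L

f = (1/2)^(τ/t½) = (1/2)^(29/29) ≈ 0.5000.
C₀ = D/Vd = 60/12 ≈ 5.000 mg/L.
Before the 6th dose, 5 doses have been given. Superposition: Cmin = C₀·(f + f² + … + f^5).
≈ 5.000 × (0.5000 + 0.2500 + 0.1250 + 0.0625 + 0.0313) ≈ 5.000 × 0.9688 ≈ 4.844 mg/L.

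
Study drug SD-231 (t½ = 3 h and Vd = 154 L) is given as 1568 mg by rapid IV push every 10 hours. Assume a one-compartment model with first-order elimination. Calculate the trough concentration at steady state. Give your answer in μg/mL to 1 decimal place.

1.1 μg/mL

k = ln2/t½ = ln2/3 ≈ 0.231049 h⁻¹; fraction remaining f = e^(−kτ) = e^(−0.231049×10) ≈ 0.0992.
At steady state, accumulation factor R = 1/(1 − e^(−kτ)) ≈ 1.1101.
Single-dose peak C₀ = D/Vd = 1568/154 ≈ 10.182 μg/mL.
Cmax,ss = C₀/(1 − f) ≈ 10.182/0.9008 ≈ 11.303 μg/mL.
One interval later, Cmin,ss = Cmax,ss·e^(−kτ) ≈ 11.303 × 0.0992 ≈ 1.121 μg/mL.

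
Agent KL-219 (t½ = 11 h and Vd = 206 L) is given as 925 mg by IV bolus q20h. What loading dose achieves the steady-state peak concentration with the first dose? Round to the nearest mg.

1291 mg

f = (1/2)^(20/11) ≈ 0.283578; accumulation ratio R = 1/(1−f) ≈ 1.39583.
Loading dose to hit Cmax,ss on first dose: D_load = D_maint·R ≈ 925 × 1.39583 ≈ 1291.14 mg.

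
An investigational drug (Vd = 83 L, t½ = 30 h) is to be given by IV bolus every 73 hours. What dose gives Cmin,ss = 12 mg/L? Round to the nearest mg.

4384 mg

τ/t½ = 73/30 ≈ 2.4333, so f = (1/2)^(73/30) ≈ 0.185137.
Cmin,ss = (D/Vd)·f/(1−f), so D = Cmin,ss·Vd·(1−f)/f.
D = 12 × 83 × (1−f)/f ≈ 12 × 83 × 4.40141 ≈ 4383.80 mg.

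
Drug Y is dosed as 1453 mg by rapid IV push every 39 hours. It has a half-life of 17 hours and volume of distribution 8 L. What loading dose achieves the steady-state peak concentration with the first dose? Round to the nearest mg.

f = (1/2)^(39/17) ≈ 0.203893; accumulation ratio R = 1/(1−f) ≈ 1.25611.
Loading dose to hit Cmax,ss on first dose: D_load = D_maint·R ≈ 1453 × 1.25611 ≈ 1825.13 mg.

1825 mg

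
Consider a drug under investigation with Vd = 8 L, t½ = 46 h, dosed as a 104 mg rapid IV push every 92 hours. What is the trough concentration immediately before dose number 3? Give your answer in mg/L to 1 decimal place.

4.1 mg/L

f = (1/2)^(τ/t½) = (1/2)^(92/46) ≈ 0.2500.
C₀ = D/Vd = 104/8 ≈ 13.000 mg/L.
Before the 3rd dose, 2 doses have been given. Superposition: Cmin = C₀·(f + f²).
≈ 13.000 × (0.2500 + 0.0625) ≈ 13.000 × 0.3125 ≈ 4.062 mg/L.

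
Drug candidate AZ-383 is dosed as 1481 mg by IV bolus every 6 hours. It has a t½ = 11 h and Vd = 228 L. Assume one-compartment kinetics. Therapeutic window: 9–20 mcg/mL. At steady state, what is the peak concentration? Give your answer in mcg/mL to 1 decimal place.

k = ln2/t½ = ln2/11 ≈ 0.063013 h⁻¹; fraction remaining f = e^(−kτ) = e^(−0.063013×6) ≈ 0.6852.
Accumulation ratio R = 1/(1 − f) ≈ 1/0.3148 ≈ 3.1766.
Each bolus raises the concentration by D/Vd = 1481/228 ≈ 6.496 mcg/mL.
Steady-state peak Cmax,ss = C₀·R ≈ 6.496 × 3.1766 ≈ 20.635 mcg/mL.
Peak 20.6 mcg/mL vs MTC 20 mcg/mL: exceeds toxic threshold.

20.6 mcg/mL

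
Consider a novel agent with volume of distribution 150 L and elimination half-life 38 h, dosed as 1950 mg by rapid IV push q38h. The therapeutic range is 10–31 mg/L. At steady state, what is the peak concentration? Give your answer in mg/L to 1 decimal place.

26.0 mg/L

The dosing interval is 1 half-life, so f = 2^(−1) = 0.5.
At steady state, R = 1/(1 − 0.5) = 2/1.
Single-dose peak C₀ = D/Vd = 1950/150 = 13 mg/L.
Steady-state peak Cmax,ss = C₀·R = 13 × 2/1 ≈ 26.000 mg/L.
Peak 26.0 mg/L vs MTC 31 mg/L: below toxic threshold.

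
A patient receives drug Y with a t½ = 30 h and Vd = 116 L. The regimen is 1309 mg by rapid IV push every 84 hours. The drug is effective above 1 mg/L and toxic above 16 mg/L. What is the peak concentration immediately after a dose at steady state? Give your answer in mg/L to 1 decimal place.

τ/t½ = 84/30 ≈ 2.8, so fraction remaining f = (1/2)^(84/30) ≈ 0.1436.
At steady state, accumulation factor R = 1/(1 − e^(−kτ)) ≈ 1.1677.
Single-dose peak C₀ = D/Vd = 1309/116 ≈ 11.284 mg/L.
Steady-state peak Cmax,ss = C₀·R ≈ 11.284 × 1.1677 ≈ 13.176 mg/L.
Peak 13.2 mg/L vs MTC 16 mg/L: below toxic threshold.

13.2 mg/L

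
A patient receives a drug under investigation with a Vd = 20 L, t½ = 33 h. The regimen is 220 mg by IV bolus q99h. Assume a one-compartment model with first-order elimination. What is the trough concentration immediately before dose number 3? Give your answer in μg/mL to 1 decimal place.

f = (1/2)^(τ/t½) = (1/2)^(99/33) ≈ 0.1250.
C₀ = D/Vd = 220/20 ≈ 11.000 μg/mL.
Before the 3rd dose, 2 doses have been given. Superposition: Cmin = C₀·(f + f²).
≈ 11.000 × (0.1250 + 0.0156) ≈ 11.000 × 0.1406 ≈ 1.547 μg/mL.

1.5 μg/mL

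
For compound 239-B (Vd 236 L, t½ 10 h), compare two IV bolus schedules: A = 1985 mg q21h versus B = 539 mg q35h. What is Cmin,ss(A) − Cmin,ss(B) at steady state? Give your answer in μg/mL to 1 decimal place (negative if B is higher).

Regimen A: f = (1/2)^(21/10) ≈ 0.2333; Cmin,ss = (1985/236)·f/(1−f) ≈ 2.559 μg/mL.
Regimen B: f = (1/2)^(35/10) ≈ 0.0884; Cmin,ss = (539/236)·f/(1−f) ≈ 0.221 μg/mL.
Difference ≈ 2.559 − 0.221 ≈ 2.338 μg/mL.

2.3 μg/mL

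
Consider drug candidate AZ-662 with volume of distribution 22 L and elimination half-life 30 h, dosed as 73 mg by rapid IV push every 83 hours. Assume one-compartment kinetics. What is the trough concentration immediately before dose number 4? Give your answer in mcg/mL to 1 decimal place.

0.6 mcg/mL

f = (1/2)^(τ/t½) = (1/2)^(83/30) ≈ 0.1469.
C₀ = D/Vd = 73/22 ≈ 3.318 mcg/mL.
Before the 4th dose, 3 doses have been given. Superposition: Cmin = C₀·(f + f² + … + f^3).
≈ 3.318 × (0.1469 + 0.0216 + 0.0032) ≈ 3.318 × 0.1717 ≈ 0.570 mcg/mL.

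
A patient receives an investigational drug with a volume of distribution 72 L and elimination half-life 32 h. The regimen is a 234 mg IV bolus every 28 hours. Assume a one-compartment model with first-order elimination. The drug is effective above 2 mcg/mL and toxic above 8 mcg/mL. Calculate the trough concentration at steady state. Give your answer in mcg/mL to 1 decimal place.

3.9 mcg/mL

τ/t½ = 28/32 ≈ 0.875, so fraction remaining f = (1/2)^(28/32) ≈ 0.5453.
Accumulation ratio R = 1/(1 − f) ≈ 1/0.4547 ≈ 2.1993.
Single-dose peak C₀ = D/Vd = 234/72 ≈ 3.250 mcg/mL.
Steady-state peak Cmax,ss = C₀·R ≈ 3.250 × 2.1993 ≈ 7.148 mcg/mL.
Steady-state trough Cmin,ss = Cmax,ss·f ≈ 7.148 × 0.5453 ≈ 3.898 mcg/mL.
Trough 3.9 mcg/mL vs MEC 2 mcg/mL: adequate.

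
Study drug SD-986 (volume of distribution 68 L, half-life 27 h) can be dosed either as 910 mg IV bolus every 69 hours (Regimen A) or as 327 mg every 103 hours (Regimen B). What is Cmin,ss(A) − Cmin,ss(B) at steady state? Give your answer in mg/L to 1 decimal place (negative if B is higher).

2.4 mg/L

Regimen A: f = (1/2)^(69/27) ≈ 0.1701; Cmin,ss = (910/68)·f/(1−f) ≈ 2.743 mg/L.
Regimen B: f = (1/2)^(103/27) ≈ 0.0711; Cmin,ss = (327/68)·f/(1−f) ≈ 0.368 mg/L.
Difference ≈ 2.743 − 0.368 ≈ 2.375 mg/L.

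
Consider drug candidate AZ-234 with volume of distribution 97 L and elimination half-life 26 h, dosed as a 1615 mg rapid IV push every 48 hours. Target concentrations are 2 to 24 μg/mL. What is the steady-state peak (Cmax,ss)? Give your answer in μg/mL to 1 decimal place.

τ/t½ = 48/26 ≈ 1.8462, so fraction remaining f = (1/2)^(48/26) ≈ 0.2781.
Accumulation ratio R = 1/(1 − f) ≈ 1/0.7219 ≈ 1.3852.
Each bolus raises the concentration by D/Vd = 1615/97 ≈ 16.649 μg/mL.
Steady-state peak Cmax,ss = C₀·R ≈ 16.649 × 1.3852 ≈ 23.062 μg/mL.
Peak 23.1 μg/mL vs MTC 24 μg/mL: below toxic threshold.

23.1 μg/mL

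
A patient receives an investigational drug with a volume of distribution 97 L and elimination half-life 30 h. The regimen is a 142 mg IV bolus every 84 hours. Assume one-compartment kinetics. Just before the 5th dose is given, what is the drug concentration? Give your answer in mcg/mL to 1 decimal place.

f = (1/2)^(τ/t½) = (1/2)^(84/30) ≈ 0.1436.
C₀ = D/Vd = 142/97 ≈ 1.464 mcg/mL.
Before the 5th dose, 4 doses have been given. Superposition: Cmin = C₀·(f + f² + … + f^4).
≈ 1.464 × (0.1436 + 0.0206 + 0.0030 + 0.0004) ≈ 1.464 × 0.1676 ≈ 0.245 mcg/mL.

0.2 mcg/mL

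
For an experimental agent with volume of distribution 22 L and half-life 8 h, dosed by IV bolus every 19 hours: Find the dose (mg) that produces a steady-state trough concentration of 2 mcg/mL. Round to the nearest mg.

τ/t½ = 19/8 ≈ 2.375, so f = (1/2)^(19/8) ≈ 0.192776.
Cmin,ss = (D/Vd)·f/(1−f), so D = Cmin,ss·Vd·(1−f)/f.
D = 2 × 22 × (1−f)/f ≈ 2 × 22 × 4.18737 ≈ 184.24 mg.

184 mg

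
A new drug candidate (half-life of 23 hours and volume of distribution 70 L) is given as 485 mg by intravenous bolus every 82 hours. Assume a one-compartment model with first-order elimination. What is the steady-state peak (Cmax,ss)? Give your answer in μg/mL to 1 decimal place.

7.6 μg/mL

τ/t½ = 82/23 ≈ 3.5652, so fraction remaining f = (1/2)^(82/23) ≈ 0.0845.
Accumulation ratio R = 1/(1 − f) ≈ 1/0.9155 ≈ 1.0923.
Each bolus raises the concentration by D/Vd = 485/70 ≈ 6.929 μg/mL.
Steady-state peak Cmax,ss = C₀·R ≈ 6.929 × 1.0923 ≈ 7.569 μg/mL.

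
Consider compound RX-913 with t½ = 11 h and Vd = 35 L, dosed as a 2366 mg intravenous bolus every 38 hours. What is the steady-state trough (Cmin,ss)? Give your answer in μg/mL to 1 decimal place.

6.8 μg/mL

Over one 38-h interval, 38/11 ≈ 3.4545 half-lives elapse, leaving f ≈ 0.0912 of each dose.
At steady state, accumulation factor R = 1/(1 − e^(−kτ)) ≈ 1.1004.
Each bolus raises the concentration by D/Vd = 2366/35 ≈ 67.600 μg/mL.
Cmax,ss = C₀/(1 − f) ≈ 67.600/0.9088 ≈ 74.384 μg/mL.
Steady-state trough Cmin,ss = Cmax,ss·f ≈ 74.384 × 0.0912 ≈ 6.784 μg/mL.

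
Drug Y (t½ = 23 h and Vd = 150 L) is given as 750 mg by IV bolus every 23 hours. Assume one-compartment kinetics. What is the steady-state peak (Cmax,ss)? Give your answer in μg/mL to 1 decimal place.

10.0 μg/mL

The dosing interval is 1 half-life, so f = 2^(−1) = 0.5.
Accumulation ratio R = 1/(1 − f) = 1/0.5 = 2/1.
Single-dose peak C₀ = D/Vd = 750/150 = 5 μg/mL.
Steady-state peak Cmax,ss = C₀·R = 5 × 2/1 ≈ 10.000 μg/mL.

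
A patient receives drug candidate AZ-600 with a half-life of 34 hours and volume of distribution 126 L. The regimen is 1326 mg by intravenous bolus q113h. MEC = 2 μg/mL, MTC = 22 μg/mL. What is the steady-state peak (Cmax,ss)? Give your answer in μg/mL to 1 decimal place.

11.7 μg/mL

Over one 113-h interval, 113/34 ≈ 3.3235 half-lives elapse, leaving f ≈ 0.0999 of each dose.
Accumulation ratio R = 1/(1 − f) ≈ 1/0.9001 ≈ 1.1110.
Each bolus raises the concentration by D/Vd = 1326/126 ≈ 10.524 μg/mL.
Steady-state peak Cmax,ss = C₀·R ≈ 10.524 × 1.1110 ≈ 11.692 μg/mL.
Peak 11.7 μg/mL vs MTC 22 μg/mL: below toxic threshold.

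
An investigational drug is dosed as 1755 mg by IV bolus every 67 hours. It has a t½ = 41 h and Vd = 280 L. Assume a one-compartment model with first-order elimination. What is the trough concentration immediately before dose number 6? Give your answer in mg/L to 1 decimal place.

f = (1/2)^(τ/t½) = (1/2)^(67/41) ≈ 0.3222.
C₀ = D/Vd = 1755/280 ≈ 6.268 mg/L.
Before the 6th dose, 5 doses have been given. Superposition: Cmin = C₀·(f + f² + … + f^5).
≈ 6.268 × (0.3222 + 0.1038 + 0.0334 + 0.0108 + 0.0035) ≈ 6.268 × 0.4737 ≈ 2.969 mg/L.

3.0 mg/L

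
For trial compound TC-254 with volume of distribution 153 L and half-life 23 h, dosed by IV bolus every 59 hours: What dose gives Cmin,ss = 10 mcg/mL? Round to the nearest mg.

7525 mg

τ/t½ = 59/23 ≈ 2.5652, so f = (1/2)^(59/23) ≈ 0.168963.
Cmin,ss = (D/Vd)·f/(1−f), so D = Cmin,ss·Vd·(1−f)/f.
D = 10 × 153 × (1−f)/f ≈ 10 × 153 × 4.91846 ≈ 7525.24 mg.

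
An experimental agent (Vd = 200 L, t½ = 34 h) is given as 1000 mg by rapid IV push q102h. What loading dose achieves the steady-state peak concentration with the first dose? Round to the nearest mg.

1143 mg

f = (1/2)^(102/34) ≈ 0.125000; accumulation ratio R = 1/(1−f) ≈ 1.14286.
Loading dose to hit Cmax,ss on first dose: D_load = D_maint·R ≈ 1000 × 1.14286 ≈ 1142.86 mg.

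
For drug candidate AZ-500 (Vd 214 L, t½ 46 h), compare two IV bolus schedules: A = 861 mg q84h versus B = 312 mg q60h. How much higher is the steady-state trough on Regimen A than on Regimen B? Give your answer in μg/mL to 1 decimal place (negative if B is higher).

0.6 μg/mL

Regimen A: f = (1/2)^(84/46) ≈ 0.2820; Cmin,ss = (861/214)·f/(1−f) ≈ 1.580 μg/mL.
Regimen B: f = (1/2)^(60/46) ≈ 0.4049; Cmin,ss = (312/214)·f/(1−f) ≈ 0.992 μg/mL.
Difference ≈ 1.580 − 0.992 ≈ 0.588 μg/mL.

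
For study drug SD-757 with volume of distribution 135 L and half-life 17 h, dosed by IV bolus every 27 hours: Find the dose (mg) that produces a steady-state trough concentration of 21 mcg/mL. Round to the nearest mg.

τ/t½ = 27/17 ≈ 1.5882, so f = (1/2)^(27/17) ≈ 0.332578.
Cmin,ss = (D/Vd)·f/(1−f), so D = Cmin,ss·Vd·(1−f)/f.
D = 21 × 135 × (1−f)/f ≈ 21 × 135 × 2.00681 ≈ 5689.31 mg.

5689 mg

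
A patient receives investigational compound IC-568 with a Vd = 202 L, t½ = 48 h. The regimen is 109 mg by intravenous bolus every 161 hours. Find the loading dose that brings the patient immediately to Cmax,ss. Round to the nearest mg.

f = (1/2)^(161/48) ≈ 0.097790; accumulation ratio R = 1/(1−f) ≈ 1.10839.
Loading dose to hit Cmax,ss on first dose: D_load = D_maint·R ≈ 109 × 1.10839 ≈ 120.81 mg.

121 mg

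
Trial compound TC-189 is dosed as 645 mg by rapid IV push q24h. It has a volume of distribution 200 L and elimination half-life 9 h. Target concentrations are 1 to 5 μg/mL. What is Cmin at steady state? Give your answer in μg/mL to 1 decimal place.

τ/t½ = 24/9 ≈ 2.6667, so fraction remaining f = (1/2)^(24/9) ≈ 0.1575.
Each bolus raises the concentration by D/Vd = 645/200 ≈ 3.225 μg/mL.
Steady-state trough Cmin,ss = C₀·f/(1−f) ≈ 3.225 × 0.1575/0.8425 ≈ 0.603 μg/mL.
Trough 0.6 μg/mL vs MEC 1 μg/mL: subtherapeutic.

0.6 μg/mL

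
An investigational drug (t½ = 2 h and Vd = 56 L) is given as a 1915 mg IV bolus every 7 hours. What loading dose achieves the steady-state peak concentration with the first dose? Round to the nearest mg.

2101 mg

f = (1/2)^(7/2) ≈ 0.088388; accumulation ratio R = 1/(1−f) ≈ 1.09696.
Loading dose to hit Cmax,ss on first dose: D_load = D_maint·R ≈ 1915 × 1.09696 ≈ 2100.68 mg.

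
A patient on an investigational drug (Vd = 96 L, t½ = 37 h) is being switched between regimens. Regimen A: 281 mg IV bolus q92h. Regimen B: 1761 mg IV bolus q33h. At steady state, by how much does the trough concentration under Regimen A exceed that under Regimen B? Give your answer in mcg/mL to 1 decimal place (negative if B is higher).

-20.8 mcg/mL

Regimen A: f = (1/2)^(92/37) ≈ 0.1784; Cmin,ss = (281/96)·f/(1−f) ≈ 0.636 mcg/mL.
Regimen B: f = (1/2)^(33/37) ≈ 0.5389; Cmin,ss = (1761/96)·f/(1−f) ≈ 21.439 mcg/mL.
Difference ≈ 0.636 − 21.439 ≈ -20.803 mcg/mL.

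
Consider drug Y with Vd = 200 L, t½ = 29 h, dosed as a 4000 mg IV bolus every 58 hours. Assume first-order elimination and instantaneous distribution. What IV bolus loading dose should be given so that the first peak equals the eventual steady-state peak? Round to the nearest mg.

5333 mg

f = (1/2)^(58/29) ≈ 0.250000; accumulation ratio R = 1/(1−f) ≈ 1.33333.
Loading dose to hit Cmax,ss on first dose: D_load = D_maint·R ≈ 4000 × 1.33333 ≈ 5333.32 mg.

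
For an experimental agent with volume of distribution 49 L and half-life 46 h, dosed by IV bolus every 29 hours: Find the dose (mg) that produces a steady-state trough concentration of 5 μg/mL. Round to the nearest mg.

134 mg

τ/t½ = 29/46 ≈ 0.63043, so f = (1/2)^(29/46) ≈ 0.645982.
Cmin,ss = (D/Vd)·f/(1−f), so D = Cmin,ss·Vd·(1−f)/f.
D = 5 × 49 × (1−f)/f ≈ 5 × 49 × 0.54803 ≈ 134.27 mg.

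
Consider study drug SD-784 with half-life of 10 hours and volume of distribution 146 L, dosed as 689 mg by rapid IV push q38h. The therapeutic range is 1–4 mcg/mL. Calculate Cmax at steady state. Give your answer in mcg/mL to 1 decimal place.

5.1 mcg/mL

Over one 38-h interval, 38/10 ≈ 3.8 half-lives elapse, leaving f ≈ 0.0718 of each dose.
Accumulation ratio R = 1/(1 − f) ≈ 1/0.9282 ≈ 1.0774.
Each bolus raises the concentration by D/Vd = 689/146 ≈ 4.719 mcg/mL.
Cmax,ss = C₀/(1 − f) ≈ 4.719/0.9282 ≈ 5.084 mcg/mL.
Peak 5.1 mcg/mL vs MTC 4 mcg/mL: exceeds toxic threshold.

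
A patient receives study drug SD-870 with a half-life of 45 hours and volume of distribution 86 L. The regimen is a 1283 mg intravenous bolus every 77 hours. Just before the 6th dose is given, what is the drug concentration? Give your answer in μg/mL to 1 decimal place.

f = (1/2)^(τ/t½) = (1/2)^(77/45) ≈ 0.3054.
C₀ = D/Vd = 1283/86 ≈ 14.919 μg/mL.
Before the 6th dose, 5 doses have been given. Superposition: Cmin = C₀·(f + f² + … + f^5).
≈ 14.919 × (0.3054 + 0.0933 + 0.0285 + 0.0087 + 0.0027) ≈ 14.919 × 0.4386 ≈ 6.543 μg/mL.

6.5 μg/mL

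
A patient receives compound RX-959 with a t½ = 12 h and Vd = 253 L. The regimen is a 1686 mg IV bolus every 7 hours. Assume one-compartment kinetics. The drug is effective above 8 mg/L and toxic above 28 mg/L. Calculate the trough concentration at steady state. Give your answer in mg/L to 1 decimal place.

13.4 mg/L

τ/t½ = 7/12 ≈ 0.58333, so fraction remaining f = (1/2)^(7/12) ≈ 0.6674.
Accumulation ratio R = 1/(1 − f) ≈ 1/0.3326 ≈ 3.0066.
Single-dose peak C₀ = D/Vd = 1686/253 ≈ 6.664 mg/L.
Cmax,ss = C₀/(1 − f) ≈ 6.664/0.3326 ≈ 20.036 mg/L.
One interval later, Cmin,ss = Cmax,ss·e^(−kτ) ≈ 20.036 × 0.6674 ≈ 13.372 mg/L.
Trough 13.4 mg/L vs MEC 8 mg/L: adequate.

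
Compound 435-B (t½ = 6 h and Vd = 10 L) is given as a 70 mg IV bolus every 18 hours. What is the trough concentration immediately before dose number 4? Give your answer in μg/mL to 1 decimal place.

1.0 μg/mL

f = (1/2)^(τ/t½) = (1/2)^(18/6) ≈ 0.1250.
C₀ = D/Vd = 70/10 ≈ 7.000 μg/mL.
Before the 4th dose, 3 doses have been given. Superposition: Cmin = C₀·(f + f² + … + f^3).
≈ 7.000 × (0.1250 + 0.0156 + 0.0020) ≈ 7.000 × 0.1426 ≈ 0.998 μg/mL.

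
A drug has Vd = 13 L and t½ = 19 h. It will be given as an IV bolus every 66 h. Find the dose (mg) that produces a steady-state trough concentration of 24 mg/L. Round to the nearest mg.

3154 mg

τ/t½ = 66/19 ≈ 3.4737, so f = (1/2)^(66/19) ≈ 0.090015.
Cmin,ss = (D/Vd)·f/(1−f), so D = Cmin,ss·Vd·(1−f)/f.
D = 24 × 13 × (1−f)/f ≈ 24 × 13 × 10.10926 ≈ 3154.09 mg.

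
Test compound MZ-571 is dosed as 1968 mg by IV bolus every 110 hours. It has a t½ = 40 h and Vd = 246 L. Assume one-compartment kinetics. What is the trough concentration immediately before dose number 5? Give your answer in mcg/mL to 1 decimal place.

1.4 mcg/mL

f = (1/2)^(τ/t½) = (1/2)^(110/40) ≈ 0.1487.
C₀ = D/Vd = 1968/246 ≈ 8.000 mcg/mL.
Before the 5th dose, 4 doses have been given. Superposition: Cmin = C₀·(f + f² + … + f^4).
≈ 8.000 × (0.1487 + 0.0221 + 0.0033 + 0.0005) ≈ 8.000 × 0.1746 ≈ 1.397 mcg/mL.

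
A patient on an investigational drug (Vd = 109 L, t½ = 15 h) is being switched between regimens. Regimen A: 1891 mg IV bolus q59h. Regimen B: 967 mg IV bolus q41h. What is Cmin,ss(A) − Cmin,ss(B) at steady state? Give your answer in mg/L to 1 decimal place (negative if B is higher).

Regimen A: f = (1/2)^(59/15) ≈ 0.0655; Cmin,ss = (1891/109)·f/(1−f) ≈ 1.216 mg/L.
Regimen B: f = (1/2)^(41/15) ≈ 0.1504; Cmin,ss = (967/109)·f/(1−f) ≈ 1.570 mg/L.
Difference ≈ 1.216 − 1.570 ≈ -0.354 mg/L.

-0.4 mg/L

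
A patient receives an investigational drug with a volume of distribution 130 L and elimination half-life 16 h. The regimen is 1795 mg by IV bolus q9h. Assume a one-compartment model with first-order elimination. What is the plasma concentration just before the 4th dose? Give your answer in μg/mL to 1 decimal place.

f = (1/2)^(τ/t½) = (1/2)^(9/16) ≈ 0.6771.
C₀ = D/Vd = 1795/130 ≈ 13.808 μg/mL.
Before the 4th dose, 3 doses have been given. Superposition: Cmin = C₀·(f + f² + … + f^3).
≈ 13.808 × (0.6771 + 0.4585 + 0.3104) ≈ 13.808 × 1.4460 ≈ 19.966 μg/mL.

20.0 μg/mL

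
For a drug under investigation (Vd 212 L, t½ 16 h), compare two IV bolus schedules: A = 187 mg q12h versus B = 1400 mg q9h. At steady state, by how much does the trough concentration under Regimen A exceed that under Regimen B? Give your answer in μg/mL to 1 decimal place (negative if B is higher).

Regimen A: f = (1/2)^(12/16) ≈ 0.5946; Cmin,ss = (187/212)·f/(1−f) ≈ 1.294 μg/mL.
Regimen B: f = (1/2)^(9/16) ≈ 0.6771; Cmin,ss = (1400/212)·f/(1−f) ≈ 13.848 μg/mL.
Difference ≈ 1.294 − 13.848 ≈ -12.554 μg/mL.

-12.6 μg/mL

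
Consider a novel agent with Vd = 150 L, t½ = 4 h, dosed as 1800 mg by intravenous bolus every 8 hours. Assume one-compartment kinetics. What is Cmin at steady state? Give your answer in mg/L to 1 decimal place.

4.0 mg/L

τ = 8 h = 2 half-lives, so f = (1/2)^2 = 0.25.
Accumulation ratio R = 1/(1 − f) = 1/0.75 = 4/3.
Single-dose peak C₀ = D/Vd = 1800/150 = 12 mg/L.
Steady-state peak Cmax,ss = C₀·R = 12 × 4/3 ≈ 16.000 mg/L.
Steady-state trough Cmin,ss = Cmax,ss·f ≈ 16.000 × 0.25 ≈ 4.000 mg/L.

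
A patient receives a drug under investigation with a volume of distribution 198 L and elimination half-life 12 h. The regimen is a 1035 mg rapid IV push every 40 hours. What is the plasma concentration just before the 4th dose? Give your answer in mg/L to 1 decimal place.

0.6 mg/L

f = (1/2)^(τ/t½) = (1/2)^(40/12) ≈ 0.0992.
C₀ = D/Vd = 1035/198 ≈ 5.227 mg/L.
Before the 4th dose, 3 doses have been given. Superposition: Cmin = C₀·(f + f² + … + f^3).
≈ 5.227 × (0.0992 + 0.0098 + 0.0010) ≈ 5.227 × 0.1100 ≈ 0.575 mg/L.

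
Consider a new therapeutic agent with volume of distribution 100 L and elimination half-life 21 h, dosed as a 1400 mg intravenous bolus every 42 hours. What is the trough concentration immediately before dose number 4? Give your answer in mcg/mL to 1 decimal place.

f = (1/2)^(τ/t½) = (1/2)^(42/21) ≈ 0.2500.
C₀ = D/Vd = 1400/100 ≈ 14.000 mcg/mL.
Before the 4th dose, 3 doses have been given. Superposition: Cmin = C₀·(f + f² + … + f^3).
≈ 14.000 × (0.2500 + 0.0625 + 0.0156) ≈ 14.000 × 0.3281 ≈ 4.593 mcg/mL.

4.6 mcg/mL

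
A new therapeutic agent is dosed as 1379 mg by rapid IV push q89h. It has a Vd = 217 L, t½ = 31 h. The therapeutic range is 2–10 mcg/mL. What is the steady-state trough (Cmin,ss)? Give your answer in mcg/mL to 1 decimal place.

k = ln2/t½ = ln2/31 ≈ 0.022360 h⁻¹; fraction remaining f = e^(−kτ) = e^(−0.022360×89) ≈ 0.1367.
At steady state, accumulation factor R = 1/(1 − e^(−kτ)) ≈ 1.1583.
Each bolus raises the concentration by D/Vd = 1379/217 ≈ 6.355 mcg/mL.
Steady-state peak Cmax,ss = C₀·R ≈ 6.355 × 1.1583 ≈ 7.361 mcg/mL.
One interval later, Cmin,ss = Cmax,ss·e^(−kτ) ≈ 7.361 × 0.1367 ≈ 1.006 mcg/mL.
Trough 1.0 mcg/mL vs MEC 2 mcg/mL: subtherapeutic.

1.0 mcg/mL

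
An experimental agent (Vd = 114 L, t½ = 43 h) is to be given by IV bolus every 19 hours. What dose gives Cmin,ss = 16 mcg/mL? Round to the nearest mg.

654 mg

τ/t½ = 19/43 ≈ 0.44186, so f = (1/2)^(19/43) ≈ 0.736185.
Cmin,ss = (D/Vd)·f/(1−f), so D = Cmin,ss·Vd·(1−f)/f.
D = 16 × 114 × (1−f)/f ≈ 16 × 114 × 0.35835 ≈ 653.63 mg.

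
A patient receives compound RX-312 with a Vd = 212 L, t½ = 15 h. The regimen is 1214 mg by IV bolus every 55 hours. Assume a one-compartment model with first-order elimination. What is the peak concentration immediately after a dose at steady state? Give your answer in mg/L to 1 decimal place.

Over one 55-h interval, 55/15 ≈ 3.6667 half-lives elapse, leaving f ≈ 0.0787 of each dose.
At steady state, accumulation factor R = 1/(1 − e^(−kτ)) ≈ 1.0854.
Each bolus raises the concentration by D/Vd = 1214/212 ≈ 5.726 mg/L.
Steady-state peak Cmax,ss = C₀·R ≈ 5.726 × 1.0854 ≈ 6.215 mg/L.

6.2 mg/L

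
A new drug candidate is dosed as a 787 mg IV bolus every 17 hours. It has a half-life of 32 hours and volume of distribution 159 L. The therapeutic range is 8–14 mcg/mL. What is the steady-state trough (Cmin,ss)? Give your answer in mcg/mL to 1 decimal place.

11.1 mcg/mL

Over one 17-h interval, 17/32 ≈ 0.53125 half-lives elapse, leaving f ≈ 0.6920 of each dose.
At steady state, accumulation factor R = 1/(1 − e^(−kτ)) ≈ 3.2468.
Each bolus raises the concentration by D/Vd = 787/159 ≈ 4.950 mcg/mL.
Steady-state peak Cmax,ss = C₀·R ≈ 4.950 × 3.2468 ≈ 16.072 mcg/mL.
One interval later, Cmin,ss = Cmax,ss·e^(−kτ) ≈ 16.072 × 0.6920 ≈ 11.122 mcg/mL.
Trough 11.1 mcg/mL vs MEC 8 mcg/mL: adequate.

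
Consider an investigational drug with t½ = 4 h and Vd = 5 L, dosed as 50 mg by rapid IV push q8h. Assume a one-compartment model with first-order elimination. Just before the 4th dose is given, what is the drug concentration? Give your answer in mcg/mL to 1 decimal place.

3.3 mcg/mL

f = (1/2)^(τ/t½) = (1/2)^(8/4) ≈ 0.2500.
C₀ = D/Vd = 50/5 ≈ 10.000 mcg/mL.
Before the 4th dose, 3 doses have been given. Superposition: Cmin = C₀·(f + f² + … + f^3).
≈ 10.000 × (0.2500 + 0.0625 + 0.0156) ≈ 10.000 × 0.3281 ≈ 3.281 mcg/mL.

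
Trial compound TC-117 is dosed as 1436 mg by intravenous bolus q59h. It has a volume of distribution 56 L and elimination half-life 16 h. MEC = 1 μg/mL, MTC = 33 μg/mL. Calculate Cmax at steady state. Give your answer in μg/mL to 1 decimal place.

27.8 μg/mL

τ/t½ = 59/16 ≈ 3.6875, so fraction remaining f = (1/2)^(59/16) ≈ 0.0776.
At steady state, accumulation factor R = 1/(1 − e^(−kτ)) ≈ 1.0841.
Single-dose peak C₀ = D/Vd = 1436/56 ≈ 25.643 μg/mL.
Steady-state peak Cmax,ss = C₀·R ≈ 25.643 × 1.0841 ≈ 27.800 μg/mL.
Peak 27.8 μg/mL vs MTC 33 μg/mL: below toxic threshold.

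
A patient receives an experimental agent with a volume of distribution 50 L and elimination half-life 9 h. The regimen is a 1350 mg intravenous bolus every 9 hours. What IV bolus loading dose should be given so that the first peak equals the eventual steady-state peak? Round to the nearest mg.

2700 mg

f = (1/2)^(9/9) ≈ 0.500000; accumulation ratio R = 1/(1−f) ≈ 2.00000.
Loading dose to hit Cmax,ss on first dose: D_load = D_maint·R ≈ 1350 × 2.00000 ≈ 2700.00 mg.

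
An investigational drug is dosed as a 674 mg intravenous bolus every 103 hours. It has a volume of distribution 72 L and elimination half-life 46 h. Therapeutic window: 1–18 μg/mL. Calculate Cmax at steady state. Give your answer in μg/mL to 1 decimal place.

Over one 103-h interval, 103/46 ≈ 2.2391 half-lives elapse, leaving f ≈ 0.2118 of each dose.
Accumulation ratio R = 1/(1 − f) ≈ 1/0.7882 ≈ 1.2687.
Single-dose peak C₀ = D/Vd = 674/72 ≈ 9.361 μg/mL.
Steady-state peak Cmax,ss = C₀·R ≈ 9.361 × 1.2687 ≈ 11.876 μg/mL.
Peak 11.9 μg/mL vs MTC 18 μg/mL: below toxic threshold.

11.9 μg/mL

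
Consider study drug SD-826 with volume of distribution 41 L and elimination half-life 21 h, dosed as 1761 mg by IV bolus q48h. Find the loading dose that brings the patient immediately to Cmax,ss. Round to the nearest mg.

2215 mg

f = (1/2)^(48/21) ≈ 0.205084; accumulation ratio R = 1/(1−f) ≈ 1.25799.
Loading dose to hit Cmax,ss on first dose: D_load = D_maint·R ≈ 1761 × 1.25799 ≈ 2215.32 mg.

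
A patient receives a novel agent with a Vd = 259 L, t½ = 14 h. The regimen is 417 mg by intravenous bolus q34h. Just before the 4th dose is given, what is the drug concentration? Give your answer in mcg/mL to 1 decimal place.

0.4 mcg/mL

f = (1/2)^(τ/t½) = (1/2)^(34/14) ≈ 0.1857.
C₀ = D/Vd = 417/259 ≈ 1.610 mcg/mL.
Before the 4th dose, 3 doses have been given. Superposition: Cmin = C₀·(f + f² + … + f^3).
≈ 1.610 × (0.1857 + 0.0345 + 0.0064) ≈ 1.610 × 0.2266 ≈ 0.365 mcg/mL.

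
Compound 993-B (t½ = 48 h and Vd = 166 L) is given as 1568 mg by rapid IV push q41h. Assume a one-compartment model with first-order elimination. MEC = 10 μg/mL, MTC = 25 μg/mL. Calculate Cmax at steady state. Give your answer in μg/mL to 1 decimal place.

τ/t½ = 41/48 ≈ 0.85417, so fraction remaining f = (1/2)^(41/48) ≈ 0.5532.
At steady state, accumulation factor R = 1/(1 − e^(−kτ)) ≈ 2.2381.
Each bolus raises the concentration by D/Vd = 1568/166 ≈ 9.446 μg/mL.
Steady-state peak Cmax,ss = C₀·R ≈ 9.446 × 2.2381 ≈ 21.141 μg/mL.
Peak 21.1 μg/mL vs MTC 25 μg/mL: below toxic threshold.

21.1 μg/mL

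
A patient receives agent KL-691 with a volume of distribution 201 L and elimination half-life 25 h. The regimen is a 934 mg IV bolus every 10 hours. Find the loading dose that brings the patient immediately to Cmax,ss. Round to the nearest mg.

f = (1/2)^(10/25) ≈ 0.757858; accumulation ratio R = 1/(1−f) ≈ 4.12981.
Loading dose to hit Cmax,ss on first dose: D_load = D_maint·R ≈ 934 × 4.12981 ≈ 3857.24 mg.

3857 mg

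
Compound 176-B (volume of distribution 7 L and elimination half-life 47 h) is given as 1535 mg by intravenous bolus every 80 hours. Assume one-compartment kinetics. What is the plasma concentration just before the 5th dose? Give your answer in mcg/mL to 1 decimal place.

96.4 mcg/mL

f = (1/2)^(τ/t½) = (1/2)^(80/47) ≈ 0.3073.
C₀ = D/Vd = 1535/7 ≈ 219.286 mcg/mL.
Before the 5th dose, 4 doses have been given. Superposition: Cmin = C₀·(f + f² + … + f^4).
≈ 219.286 × (0.3073 + 0.0944 + 0.0290 + 0.0089) ≈ 219.286 × 0.4396 ≈ 96.398 mcg/mL.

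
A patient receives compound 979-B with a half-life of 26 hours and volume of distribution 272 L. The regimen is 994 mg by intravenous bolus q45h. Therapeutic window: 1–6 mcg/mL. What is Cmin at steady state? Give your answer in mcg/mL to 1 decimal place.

k = ln2/t½ = ln2/26 ≈ 0.026660 h⁻¹; fraction remaining f = e^(−kτ) = e^(−0.026660×45) ≈ 0.3013.
Single-dose peak C₀ = D/Vd = 994/272 ≈ 3.654 mcg/mL.
Steady-state trough Cmin,ss = C₀·f/(1−f) ≈ 3.654 × 0.3013/0.6987 ≈ 1.576 mcg/mL.
Trough 1.6 mcg/mL vs MEC 1 mcg/mL: adequate.

1.6 mcg/mL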